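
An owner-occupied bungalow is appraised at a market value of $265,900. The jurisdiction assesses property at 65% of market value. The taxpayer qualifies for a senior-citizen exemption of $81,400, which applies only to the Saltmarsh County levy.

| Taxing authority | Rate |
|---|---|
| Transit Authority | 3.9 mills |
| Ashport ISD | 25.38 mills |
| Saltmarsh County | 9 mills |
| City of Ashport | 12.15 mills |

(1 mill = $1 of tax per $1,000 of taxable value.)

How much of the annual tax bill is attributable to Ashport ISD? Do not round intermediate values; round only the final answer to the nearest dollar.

$4,387

Assessed value = $265,900 × 0.65 = $172,835
Ashport ISD taxable value = $172,835 (exemption does not apply)
Ashport ISD levy = $172,835 × 0.02538 = $4,386.5523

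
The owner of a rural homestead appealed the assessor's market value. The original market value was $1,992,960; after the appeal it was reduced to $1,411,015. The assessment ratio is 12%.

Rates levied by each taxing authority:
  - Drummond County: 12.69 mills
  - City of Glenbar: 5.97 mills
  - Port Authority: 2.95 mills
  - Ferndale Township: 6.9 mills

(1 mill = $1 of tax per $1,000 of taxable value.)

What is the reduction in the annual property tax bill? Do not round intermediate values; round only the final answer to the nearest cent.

$1,990.95

Old assessed value = $1,992,960 × 0.12 = $239,155.2
New assessed value = $1,411,015 × 0.12 = $169,321.8
Combined rate = 0.01269 + 0.00597 + 0.00295 + 0.0069 = 0.02851
Old tax = $239,155.2 × 0.02851 = $6,818.314752
New tax = $169,321.8 × 0.02851 = $4,827.364518
Reduction = $6,818.314752 − $4,827.364518 = $1,990.950234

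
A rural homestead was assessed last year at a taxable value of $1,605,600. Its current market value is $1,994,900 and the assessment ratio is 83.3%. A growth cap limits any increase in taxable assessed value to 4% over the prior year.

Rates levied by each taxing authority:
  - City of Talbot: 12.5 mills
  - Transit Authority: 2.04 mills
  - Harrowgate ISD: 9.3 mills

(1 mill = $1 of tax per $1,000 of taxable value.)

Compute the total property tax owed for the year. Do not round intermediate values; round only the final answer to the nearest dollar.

Uncapped assessed value = $1,994,900 × 0.833 = $1,661,751.7
Cap limit = $1,605,600 × 1.04 = $1,669,824
Taxable assessed value = min($1,661,751.7, $1,669,824) = $1,661,751.7 (cap does not bind)
City of Talbot: $1,661,751.7 × 0.0125 = $20,771.89625
Transit Authority: $1,661,751.7 × 0.00204 = $3,389.973468
Harrowgate ISD: $1,661,751.7 × 0.0093 = $15,454.29081
Total = $39,616.160528

$39,616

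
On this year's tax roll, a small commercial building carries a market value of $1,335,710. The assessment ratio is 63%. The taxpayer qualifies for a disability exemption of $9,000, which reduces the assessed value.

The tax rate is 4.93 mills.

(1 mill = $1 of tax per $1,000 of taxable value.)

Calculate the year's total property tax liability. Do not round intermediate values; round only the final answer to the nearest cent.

$4,104.21

Assessed value = $1,335,710 × 0.63 = $841,497.3
Taxable value = $841,497.3 − $9,000 = $832,497.3
Tax = $832,497.3 × 0.00493 = $4,104.211689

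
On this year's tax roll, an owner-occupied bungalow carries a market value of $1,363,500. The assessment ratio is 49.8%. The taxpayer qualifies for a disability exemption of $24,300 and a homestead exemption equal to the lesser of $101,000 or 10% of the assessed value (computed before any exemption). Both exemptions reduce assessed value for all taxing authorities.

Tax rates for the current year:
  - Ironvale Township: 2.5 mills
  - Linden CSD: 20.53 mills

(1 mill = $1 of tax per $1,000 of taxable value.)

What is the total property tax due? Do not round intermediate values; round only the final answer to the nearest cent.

Assessed value = $1,363,500 × 0.498 = $679,023
Homestead exemption = min($101,000, 10% × $679,023) = min($101,000, $67,902.3) = $67,902.3 (percentage binds)
Taxable value = $679,023 − $24,300 − $67,902.3 = $586,820.7
Ironvale Township: $586,820.7 × 0.0025 = $1,467.05175
Linden CSD: $586,820.7 × 0.02053 = $12,047.428971
Total = $13,514.480721

$13,514.48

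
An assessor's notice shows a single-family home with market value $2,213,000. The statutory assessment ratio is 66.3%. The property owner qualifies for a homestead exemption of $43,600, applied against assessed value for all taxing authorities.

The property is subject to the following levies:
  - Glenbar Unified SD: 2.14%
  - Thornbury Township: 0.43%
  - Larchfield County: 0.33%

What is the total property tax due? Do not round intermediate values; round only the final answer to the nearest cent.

Assessed value = $2,213,000 × 0.663 = $1,467,219
Taxable value = $1,467,219 − $43,600 = $1,423,619
Glenbar Unified SD: $1,423,619 × 0.0214 = $30,465.4466
Thornbury Township: $1,423,619 × 0.0043 = $6,121.5617
Larchfield County: $1,423,619 × 0.0033 = $4,697.9427
Total = $30,465.4466 + $6,121.5617 + $4,697.9427 = $41,284.951

$41,284.95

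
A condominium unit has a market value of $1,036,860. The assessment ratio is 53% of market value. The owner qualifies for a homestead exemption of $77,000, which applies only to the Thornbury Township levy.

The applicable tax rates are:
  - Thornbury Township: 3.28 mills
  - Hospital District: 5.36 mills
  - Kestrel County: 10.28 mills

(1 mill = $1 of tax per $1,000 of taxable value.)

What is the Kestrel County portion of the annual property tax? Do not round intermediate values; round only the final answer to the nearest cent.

$5,649.23

Assessed value = $1,036,860 × 0.53 = $549,535.8
Kestrel County taxable value = $549,535.8 (exemption does not apply)
Kestrel County levy = $549,535.8 × 0.01028 = $5,649.228024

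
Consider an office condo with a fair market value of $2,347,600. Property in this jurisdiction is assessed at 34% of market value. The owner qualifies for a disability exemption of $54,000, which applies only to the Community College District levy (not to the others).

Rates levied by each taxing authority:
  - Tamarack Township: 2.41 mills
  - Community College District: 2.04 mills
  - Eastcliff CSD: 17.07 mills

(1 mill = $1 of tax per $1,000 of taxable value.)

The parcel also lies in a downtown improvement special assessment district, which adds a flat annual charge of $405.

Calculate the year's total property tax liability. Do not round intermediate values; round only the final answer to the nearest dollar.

Assessed value = $2,347,600 × 0.34 = $798,184
Tamarack Township: $798,184 × 0.00241 = $1,923.62344
Community College District: ($798,184 − $54,000) × 0.00204 = $744,184 × 0.00204 = $1,518.13536
Eastcliff CSD: $798,184 × 0.01707 = $13,625.00088
Levies subtotal = $17,066.75968
Total = $17,066.75968 + $405 = $17,471.75968

$17,472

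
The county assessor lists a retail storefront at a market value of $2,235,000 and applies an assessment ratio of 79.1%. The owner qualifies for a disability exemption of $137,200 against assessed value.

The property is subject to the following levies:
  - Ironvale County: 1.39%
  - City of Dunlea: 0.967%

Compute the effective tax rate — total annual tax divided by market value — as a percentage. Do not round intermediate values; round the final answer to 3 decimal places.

Assessed value = $2,235,000 × 0.791 = $1,767,885
Taxable value = $1,767,885 − $137,200 = $1,630,685
Ironvale County: $1,630,685 × 0.0139 = $22,666.5215
City of Dunlea: $1,630,685 × 0.00967 = $15,768.72395
Total tax = $38,435.24545
Effective rate = $38,435.24545 ÷ $2,235,000 = 1.720% of market value

1.720%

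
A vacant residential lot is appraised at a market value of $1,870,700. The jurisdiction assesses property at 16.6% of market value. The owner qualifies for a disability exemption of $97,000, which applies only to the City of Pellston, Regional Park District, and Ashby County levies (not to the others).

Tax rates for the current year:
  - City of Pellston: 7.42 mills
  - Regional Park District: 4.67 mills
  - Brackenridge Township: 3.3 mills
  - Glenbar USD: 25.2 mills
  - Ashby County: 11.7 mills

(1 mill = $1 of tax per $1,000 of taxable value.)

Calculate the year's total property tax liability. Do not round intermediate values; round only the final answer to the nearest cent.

Assessed value = $1,870,700 × 0.166 = $310,536.2
City of Pellston: ($310,536.2 − $97,000) × 0.00742 = $213,536.2 × 0.00742 = $1,584.438604
Regional Park District: ($310,536.2 − $97,000) × 0.00467 = $213,536.2 × 0.00467 = $997.214054
Brackenridge Township: $310,536.2 × 0.0033 = $1,024.76946
Glenbar USD: $310,536.2 × 0.0252 = $7,825.51224
Ashby County: ($310,536.2 − $97,000) × 0.0117 = $213,536.2 × 0.0117 = $2,498.37354
Total = $13,930.307898

$13,930.31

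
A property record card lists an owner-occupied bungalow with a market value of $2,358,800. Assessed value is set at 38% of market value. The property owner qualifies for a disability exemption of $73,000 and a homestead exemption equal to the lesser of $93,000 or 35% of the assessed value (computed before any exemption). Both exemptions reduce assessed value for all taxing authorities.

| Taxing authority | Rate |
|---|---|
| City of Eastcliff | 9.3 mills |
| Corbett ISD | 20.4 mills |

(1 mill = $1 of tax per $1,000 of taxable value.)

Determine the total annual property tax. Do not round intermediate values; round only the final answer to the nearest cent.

$21,691.22

Assessed value = $2,358,800 × 0.38 = $896,344
Homestead exemption = min($93,000, 35% × $896,344) = min($93,000, $313,720.4) = $93,000 (dollar cap binds)
Taxable value = $896,344 − $73,000 − $93,000 = $730,344
City of Eastcliff: $730,344 × 0.0093 = $6,792.1992
Corbett ISD: $730,344 × 0.0204 = $14,899.0176
Total = $21,691.2168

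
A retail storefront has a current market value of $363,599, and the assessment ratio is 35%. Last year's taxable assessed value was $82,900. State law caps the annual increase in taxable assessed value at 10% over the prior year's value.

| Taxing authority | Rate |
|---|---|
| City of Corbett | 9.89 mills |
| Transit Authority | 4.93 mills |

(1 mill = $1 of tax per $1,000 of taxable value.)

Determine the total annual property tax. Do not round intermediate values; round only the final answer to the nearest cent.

$1,351.44

Uncapped assessed value = $363,599 × 0.35 = $127,259.65
Cap limit = $82,900 × 1.1 = $91,190
Taxable assessed value = min($127,259.65, $91,190) = $91,190 (cap binds)
City of Corbett: $91,190 × 0.00989 = $901.8691
Transit Authority: $91,190 × 0.00493 = $449.5667
Total = $1,351.4358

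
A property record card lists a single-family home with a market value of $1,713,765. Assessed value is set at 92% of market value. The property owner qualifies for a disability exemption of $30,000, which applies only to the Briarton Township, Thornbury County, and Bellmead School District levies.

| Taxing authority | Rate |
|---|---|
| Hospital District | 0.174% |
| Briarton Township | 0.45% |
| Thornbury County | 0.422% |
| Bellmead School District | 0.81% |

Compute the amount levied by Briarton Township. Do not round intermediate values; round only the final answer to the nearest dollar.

$6,960

Assessed value = $1,713,765 × 0.92 = $1,576,663.8
Briarton Township taxable value = $1,576,663.8 − $30,000 = $1,546,663.8
Briarton Township levy = $1,546,663.8 × 0.0045 = $6,959.9871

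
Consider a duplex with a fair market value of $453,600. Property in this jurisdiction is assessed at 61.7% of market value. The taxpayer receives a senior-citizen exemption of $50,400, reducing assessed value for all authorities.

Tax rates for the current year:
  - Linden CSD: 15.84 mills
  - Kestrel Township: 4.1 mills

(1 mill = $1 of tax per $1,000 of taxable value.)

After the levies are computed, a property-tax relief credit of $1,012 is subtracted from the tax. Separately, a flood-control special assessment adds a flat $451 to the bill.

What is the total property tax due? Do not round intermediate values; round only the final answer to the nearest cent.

Assessed value = $453,600 × 0.617 = $279,871.2
Taxable value = $279,871.2 − $50,400 = $229,471.2
Linden CSD: $229,471.2 × 0.01584 = $3,634.823808
Kestrel Township: $229,471.2 × 0.0041 = $940.83192
Levies subtotal = $4,575.655728
After credit = $4,575.655728 − $1,012 = $3,563.655728
Total = $3,563.655728 + $451 = $4,014.655728

$4,014.66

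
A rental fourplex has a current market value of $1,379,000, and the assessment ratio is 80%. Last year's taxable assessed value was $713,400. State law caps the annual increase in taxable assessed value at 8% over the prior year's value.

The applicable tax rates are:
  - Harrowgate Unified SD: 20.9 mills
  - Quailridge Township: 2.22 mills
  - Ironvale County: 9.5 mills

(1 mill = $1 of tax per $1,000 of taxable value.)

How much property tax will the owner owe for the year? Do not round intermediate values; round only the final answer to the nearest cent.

Uncapped assessed value = $1,379,000 × 0.8 = $1,103,200
Cap limit = $713,400 × 1.08 = $770,472
Taxable assessed value = min($1,103,200, $770,472) = $770,472 (cap binds)
Harrowgate Unified SD: $770,472 × 0.0209 = $16,102.8648
Quailridge Township: $770,472 × 0.00222 = $1,710.44784
Ironvale County: $770,472 × 0.0095 = $7,319.484
Total = $25,132.79664

$25,132.80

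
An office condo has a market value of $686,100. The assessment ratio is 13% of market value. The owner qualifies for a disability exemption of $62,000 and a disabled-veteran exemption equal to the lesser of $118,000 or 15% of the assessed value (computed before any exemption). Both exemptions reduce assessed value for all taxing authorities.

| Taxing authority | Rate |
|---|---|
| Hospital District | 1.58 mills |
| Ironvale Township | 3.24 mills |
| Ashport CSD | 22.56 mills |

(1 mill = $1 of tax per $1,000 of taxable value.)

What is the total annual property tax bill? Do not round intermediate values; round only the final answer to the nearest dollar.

Assessed value = $686,100 × 0.13 = $89,193
Disabled-veteran exemption = min($118,000, 15% × $89,193) = min($118,000, $13,378.95) = $13,378.95 (percentage binds)
Taxable value = $89,193 − $62,000 − $13,378.95 = $13,814.05
Hospital District: $13,814.05 × 0.00158 = $21.826199
Ironvale Township: $13,814.05 × 0.00324 = $44.757522
Ashport CSD: $13,814.05 × 0.02256 = $311.644968
Total = $378.228689

$378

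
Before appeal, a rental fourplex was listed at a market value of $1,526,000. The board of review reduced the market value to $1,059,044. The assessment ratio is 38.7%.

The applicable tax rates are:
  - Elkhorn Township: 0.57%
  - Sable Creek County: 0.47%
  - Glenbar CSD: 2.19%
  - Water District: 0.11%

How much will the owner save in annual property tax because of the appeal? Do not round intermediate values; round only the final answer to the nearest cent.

Old assessed value = $1,526,000 × 0.387 = $590,562
New assessed value = $1,059,044 × 0.387 = $409,850.028
Combined rate = 0.0057 + 0.0047 + 0.0219 + 0.0011 = 0.0334
Old tax = $590,562 × 0.0334 = $19,724.7708
New tax = $409,850.028 × 0.0334 = $13,688.9909352
Reduction = $19,724.7708 − $13,688.9909352 = $6,035.7798648

$6,035.78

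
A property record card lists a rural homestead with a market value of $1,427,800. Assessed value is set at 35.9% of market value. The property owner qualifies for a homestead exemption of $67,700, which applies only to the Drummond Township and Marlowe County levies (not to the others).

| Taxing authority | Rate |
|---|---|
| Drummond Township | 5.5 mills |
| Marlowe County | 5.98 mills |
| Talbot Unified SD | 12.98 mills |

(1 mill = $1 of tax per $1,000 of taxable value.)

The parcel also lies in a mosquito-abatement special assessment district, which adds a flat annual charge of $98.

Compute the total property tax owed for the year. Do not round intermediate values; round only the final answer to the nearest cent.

$11,858.52

Assessed value = $1,427,800 × 0.359 = $512,580.2
Drummond Township: ($512,580.2 − $67,700) × 0.0055 = $444,880.2 × 0.0055 = $2,446.8411
Marlowe County: ($512,580.2 − $67,700) × 0.00598 = $444,880.2 × 0.00598 = $2,660.383596
Talbot Unified SD: $512,580.2 × 0.01298 = $6,653.290996
Levies subtotal = $11,760.515692
Total = $11,760.515692 + $98 = $11,858.515692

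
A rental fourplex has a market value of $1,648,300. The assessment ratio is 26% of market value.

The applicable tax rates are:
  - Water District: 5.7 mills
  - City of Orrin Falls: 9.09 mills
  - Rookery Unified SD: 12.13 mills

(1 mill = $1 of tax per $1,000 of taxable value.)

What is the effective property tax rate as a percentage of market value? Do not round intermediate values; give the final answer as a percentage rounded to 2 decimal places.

0.70%

Assessed value = $1,648,300 × 0.26 = $428,558
Water District: $428,558 × 0.0057 = $2,442.7806
City of Orrin Falls: $428,558 × 0.00909 = $3,895.59222
Rookery Unified SD: $428,558 × 0.01213 = $5,198.40854
Total tax = $11,536.78136
Effective rate = $11,536.78136 ÷ $1,648,300 = 0.70% of market value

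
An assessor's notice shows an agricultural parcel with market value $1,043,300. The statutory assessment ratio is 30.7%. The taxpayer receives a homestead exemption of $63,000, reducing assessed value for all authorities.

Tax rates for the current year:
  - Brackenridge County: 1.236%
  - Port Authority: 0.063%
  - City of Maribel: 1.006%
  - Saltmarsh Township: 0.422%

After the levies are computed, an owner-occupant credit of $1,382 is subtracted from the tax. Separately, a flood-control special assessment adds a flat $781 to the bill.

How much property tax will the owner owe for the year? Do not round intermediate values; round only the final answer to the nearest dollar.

$6,415

Assessed value = $1,043,300 × 0.307 = $320,293.1
Taxable value = $320,293.1 − $63,000 = $257,293.1
Brackenridge County: $257,293.1 × 0.01236 = $3,180.142716
Port Authority: $257,293.1 × 0.00063 = $162.094653
City of Maribel: $257,293.1 × 0.01006 = $2,588.368586
Saltmarsh Township: $257,293.1 × 0.00422 = $1,085.776882
Levies subtotal = $7,016.382837
After credit = $7,016.382837 − $1,382 = $5,634.382837
Total = $5,634.382837 + $781 = $6,415.382837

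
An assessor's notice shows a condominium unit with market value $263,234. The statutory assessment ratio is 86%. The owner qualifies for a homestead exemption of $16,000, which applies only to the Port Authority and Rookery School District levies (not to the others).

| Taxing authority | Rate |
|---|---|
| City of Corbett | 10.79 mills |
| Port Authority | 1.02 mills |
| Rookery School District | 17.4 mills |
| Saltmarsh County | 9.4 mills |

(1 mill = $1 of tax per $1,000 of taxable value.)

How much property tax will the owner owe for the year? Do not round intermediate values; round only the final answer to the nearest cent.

Assessed value = $263,234 × 0.86 = $226,381.24
City of Corbett: $226,381.24 × 0.01079 = $2,442.6535796
Port Authority: ($226,381.24 − $16,000) × 0.00102 = $210,381.24 × 0.00102 = $214.5888648
Rookery School District: ($226,381.24 − $16,000) × 0.0174 = $210,381.24 × 0.0174 = $3,660.633576
Saltmarsh County: $226,381.24 × 0.0094 = $2,127.983656
Total = $8,445.8596764

$8,445.86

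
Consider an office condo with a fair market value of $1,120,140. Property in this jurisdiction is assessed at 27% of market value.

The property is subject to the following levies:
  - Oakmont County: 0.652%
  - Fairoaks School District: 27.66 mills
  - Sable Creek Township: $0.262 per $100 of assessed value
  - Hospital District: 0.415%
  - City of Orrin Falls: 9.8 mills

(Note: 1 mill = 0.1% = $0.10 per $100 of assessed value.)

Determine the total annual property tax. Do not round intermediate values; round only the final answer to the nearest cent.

$15,348.72

Assessed value = $1,120,140 × 0.27 = $302,437.8
Oakmont County: $302,437.8 × 0.00652 = $1,971.894456
Fairoaks School District: $302,437.8 × 0.02766 = $8,365.429548
Sable Creek Township: $302,437.8 × 0.00262 = $792.387036
Hospital District: $302,437.8 × 0.00415 = $1,255.11687
City of Orrin Falls: $302,437.8 × 0.0098 = $2,963.89044
Total = $15,348.71835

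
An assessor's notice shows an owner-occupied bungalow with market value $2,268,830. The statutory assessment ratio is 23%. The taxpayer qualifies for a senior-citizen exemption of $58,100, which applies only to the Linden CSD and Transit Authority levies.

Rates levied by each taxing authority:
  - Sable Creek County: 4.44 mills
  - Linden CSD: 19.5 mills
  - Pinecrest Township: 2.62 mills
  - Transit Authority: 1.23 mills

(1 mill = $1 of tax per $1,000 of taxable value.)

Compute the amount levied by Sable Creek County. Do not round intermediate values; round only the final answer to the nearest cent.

$2,316.93

Assessed value = $2,268,830 × 0.23 = $521,830.9
Sable Creek County taxable value = $521,830.9 (exemption does not apply)
Sable Creek County levy = $521,830.9 × 0.00444 = $2,316.929196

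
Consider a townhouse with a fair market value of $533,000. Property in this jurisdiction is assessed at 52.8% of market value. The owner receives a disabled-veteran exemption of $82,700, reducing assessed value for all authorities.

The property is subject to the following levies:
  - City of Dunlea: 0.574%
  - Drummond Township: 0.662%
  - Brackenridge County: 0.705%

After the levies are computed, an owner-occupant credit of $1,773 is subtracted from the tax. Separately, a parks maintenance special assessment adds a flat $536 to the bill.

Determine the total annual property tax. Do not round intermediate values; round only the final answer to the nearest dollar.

$2,620

Assessed value = $533,000 × 0.528 = $281,424
Taxable value = $281,424 − $82,700 = $198,724
City of Dunlea: $198,724 × 0.00574 = $1,140.67576
Drummond Township: $198,724 × 0.00662 = $1,315.55288
Brackenridge County: $198,724 × 0.00705 = $1,401.0042
Levies subtotal = $3,857.23284
After credit = $3,857.23284 − $1,773 = $2,084.23284
Total = $2,084.23284 + $536 = $2,620.23284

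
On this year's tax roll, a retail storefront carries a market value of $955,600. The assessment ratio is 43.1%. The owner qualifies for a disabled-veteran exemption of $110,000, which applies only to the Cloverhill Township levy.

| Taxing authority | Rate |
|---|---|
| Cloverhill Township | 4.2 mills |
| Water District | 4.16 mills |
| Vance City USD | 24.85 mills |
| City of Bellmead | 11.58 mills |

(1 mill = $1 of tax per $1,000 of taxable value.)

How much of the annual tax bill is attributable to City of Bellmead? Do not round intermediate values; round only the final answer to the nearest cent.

$4,769.38

Assessed value = $955,600 × 0.431 = $411,863.6
City of Bellmead taxable value = $411,863.6 (exemption does not apply)
City of Bellmead levy = $411,863.6 × 0.01158 = $4,769.380488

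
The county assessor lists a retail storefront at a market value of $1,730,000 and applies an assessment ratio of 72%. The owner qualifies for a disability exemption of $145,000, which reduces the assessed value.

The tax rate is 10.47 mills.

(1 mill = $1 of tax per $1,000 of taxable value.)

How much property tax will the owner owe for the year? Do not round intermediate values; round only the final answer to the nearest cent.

$11,523.28

Assessed value = $1,730,000 × 0.72 = $1,245,600
Taxable value = $1,245,600 − $145,000 = $1,100,600
Tax = $1,100,600 × 0.01047 = $11,523.282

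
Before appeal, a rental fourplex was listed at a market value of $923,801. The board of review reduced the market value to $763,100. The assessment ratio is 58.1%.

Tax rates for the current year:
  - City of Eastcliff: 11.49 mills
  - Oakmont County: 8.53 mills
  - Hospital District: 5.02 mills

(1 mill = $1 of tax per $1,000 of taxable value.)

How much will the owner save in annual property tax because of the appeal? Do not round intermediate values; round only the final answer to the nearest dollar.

$2,338

Old assessed value = $923,801 × 0.581 = $536,728.381
New assessed value = $763,100 × 0.581 = $443,361.1
Combined rate = 0.01149 + 0.00853 + 0.00502 = 0.02504
Old tax = $536,728.381 × 0.02504 = $13,439.67866024
New tax = $443,361.1 × 0.02504 = $11,101.761944
Reduction = $13,439.67866024 − $11,101.761944 = $2,337.91671624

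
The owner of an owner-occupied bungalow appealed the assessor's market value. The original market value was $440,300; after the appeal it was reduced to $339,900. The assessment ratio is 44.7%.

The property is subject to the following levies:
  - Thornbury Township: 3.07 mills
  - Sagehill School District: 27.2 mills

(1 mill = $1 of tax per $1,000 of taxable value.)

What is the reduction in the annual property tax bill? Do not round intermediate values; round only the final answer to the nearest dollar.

Old assessed value = $440,300 × 0.447 = $196,814.1
New assessed value = $339,900 × 0.447 = $151,935.3
Combined rate = 0.00307 + 0.0272 = 0.03027
Old tax = $196,814.1 × 0.03027 = $5,957.562807
New tax = $151,935.3 × 0.03027 = $4,599.081531
Reduction = $5,957.562807 − $4,599.081531 = $1,358.481276

$1,358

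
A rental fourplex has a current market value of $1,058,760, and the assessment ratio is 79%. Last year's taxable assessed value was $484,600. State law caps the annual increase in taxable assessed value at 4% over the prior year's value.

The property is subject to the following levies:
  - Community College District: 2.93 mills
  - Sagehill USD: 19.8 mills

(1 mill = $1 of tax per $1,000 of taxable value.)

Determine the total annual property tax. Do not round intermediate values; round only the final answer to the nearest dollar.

Uncapped assessed value = $1,058,760 × 0.79 = $836,420.4
Cap limit = $484,600 × 1.04 = $503,984
Taxable assessed value = min($836,420.4, $503,984) = $503,984 (cap binds)
Community College District: $503,984 × 0.00293 = $1,476.67312
Sagehill USD: $503,984 × 0.0198 = $9,978.8832
Total = $11,455.55632

$11,456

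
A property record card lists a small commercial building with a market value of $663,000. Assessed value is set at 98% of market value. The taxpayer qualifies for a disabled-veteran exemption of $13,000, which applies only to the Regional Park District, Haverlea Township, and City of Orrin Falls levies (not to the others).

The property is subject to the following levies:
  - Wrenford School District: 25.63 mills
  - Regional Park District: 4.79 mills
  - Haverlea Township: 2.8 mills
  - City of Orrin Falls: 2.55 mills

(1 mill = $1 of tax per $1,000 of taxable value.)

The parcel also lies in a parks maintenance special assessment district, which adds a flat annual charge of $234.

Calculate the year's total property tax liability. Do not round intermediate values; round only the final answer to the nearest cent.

$23,343.38

Assessed value = $663,000 × 0.98 = $649,740
Wrenford School District: $649,740 × 0.02563 = $16,652.8362
Regional Park District: ($649,740 − $13,000) × 0.00479 = $636,740 × 0.00479 = $3,049.9846
Haverlea Township: ($649,740 − $13,000) × 0.0028 = $636,740 × 0.0028 = $1,782.872
City of Orrin Falls: ($649,740 − $13,000) × 0.00255 = $636,740 × 0.00255 = $1,623.687
Levies subtotal = $23,109.3798
Total = $23,109.3798 + $234 = $23,343.3798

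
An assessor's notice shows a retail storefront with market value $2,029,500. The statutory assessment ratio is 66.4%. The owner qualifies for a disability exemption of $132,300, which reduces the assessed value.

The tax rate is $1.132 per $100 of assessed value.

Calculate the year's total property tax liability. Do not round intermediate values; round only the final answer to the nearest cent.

Assessed value = $2,029,500 × 0.664 = $1,347,588
Taxable value = $1,347,588 − $132,300 = $1,215,288
Tax = $1,215,288 × 0.01132 = $13,757.06016

$13,757.06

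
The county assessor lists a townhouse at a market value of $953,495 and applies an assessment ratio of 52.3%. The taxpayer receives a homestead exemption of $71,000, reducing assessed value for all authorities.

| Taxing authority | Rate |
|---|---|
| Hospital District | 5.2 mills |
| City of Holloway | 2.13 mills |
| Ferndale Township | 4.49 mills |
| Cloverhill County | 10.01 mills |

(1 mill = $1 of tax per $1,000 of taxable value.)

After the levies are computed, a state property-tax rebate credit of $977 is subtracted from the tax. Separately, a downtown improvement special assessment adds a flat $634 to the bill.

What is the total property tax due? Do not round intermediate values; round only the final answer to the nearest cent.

Assessed value = $953,495 × 0.523 = $498,677.885
Taxable value = $498,677.885 − $71,000 = $427,677.885
Hospital District: $427,677.885 × 0.0052 = $2,223.925002
City of Holloway: $427,677.885 × 0.00213 = $910.95389505
Ferndale Township: $427,677.885 × 0.00449 = $1,920.27370365
Cloverhill County: $427,677.885 × 0.01001 = $4,281.05562885
Levies subtotal = $9,336.20822955
After credit = $9,336.20822955 − $977 = $8,359.20822955
Total = $8,359.20822955 + $634 = $8,993.20822955

$8,993.21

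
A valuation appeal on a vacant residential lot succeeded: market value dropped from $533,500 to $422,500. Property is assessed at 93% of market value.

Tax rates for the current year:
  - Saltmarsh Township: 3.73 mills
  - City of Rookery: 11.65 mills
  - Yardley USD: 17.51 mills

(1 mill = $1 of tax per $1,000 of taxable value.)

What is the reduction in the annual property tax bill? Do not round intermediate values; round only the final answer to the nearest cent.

$3,395.23

Old assessed value = $533,500 × 0.93 = $496,155
New assessed value = $422,500 × 0.93 = $392,925
Combined rate = 0.00373 + 0.01165 + 0.01751 = 0.03289
Old tax = $496,155 × 0.03289 = $16,318.53795
New tax = $392,925 × 0.03289 = $12,923.30325
Reduction = $16,318.53795 − $12,923.30325 = $3,395.2347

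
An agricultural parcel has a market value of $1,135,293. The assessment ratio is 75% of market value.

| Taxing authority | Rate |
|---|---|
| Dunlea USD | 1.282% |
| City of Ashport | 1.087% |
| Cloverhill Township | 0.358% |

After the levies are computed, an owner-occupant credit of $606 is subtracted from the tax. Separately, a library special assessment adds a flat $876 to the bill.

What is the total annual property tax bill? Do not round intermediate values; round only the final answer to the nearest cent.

$23,489.58

Assessed value = $1,135,293 × 0.75 = $851,469.75
Dunlea USD: $851,469.75 × 0.01282 = $10,915.842195
City of Ashport: $851,469.75 × 0.01087 = $9,255.4761825
Cloverhill Township: $851,469.75 × 0.00358 = $3,048.261705
Levies subtotal = $23,219.5800825
After credit = $23,219.5800825 − $606 = $22,613.5800825
Total = $22,613.5800825 + $876 = $23,489.5800825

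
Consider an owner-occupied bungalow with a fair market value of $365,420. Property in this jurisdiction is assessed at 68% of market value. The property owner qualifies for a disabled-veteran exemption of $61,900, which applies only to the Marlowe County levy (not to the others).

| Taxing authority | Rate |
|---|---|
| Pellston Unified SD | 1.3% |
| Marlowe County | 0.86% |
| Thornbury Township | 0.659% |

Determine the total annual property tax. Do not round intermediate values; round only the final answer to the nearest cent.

Assessed value = $365,420 × 0.68 = $248,485.6
Pellston Unified SD: $248,485.6 × 0.013 = $3,230.3128
Marlowe County: ($248,485.6 − $61,900) × 0.0086 = $186,585.6 × 0.0086 = $1,604.63616
Thornbury Township: $248,485.6 × 0.00659 = $1,637.520104
Total = $6,472.469064

$6,472.47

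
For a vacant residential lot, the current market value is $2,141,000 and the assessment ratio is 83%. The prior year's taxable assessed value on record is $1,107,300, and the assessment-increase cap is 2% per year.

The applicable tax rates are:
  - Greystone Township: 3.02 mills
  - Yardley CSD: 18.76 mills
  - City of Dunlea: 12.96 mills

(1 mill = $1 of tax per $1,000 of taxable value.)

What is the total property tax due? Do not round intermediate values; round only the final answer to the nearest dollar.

Uncapped assessed value = $2,141,000 × 0.83 = $1,777,030
Cap limit = $1,107,300 × 1.02 = $1,129,446
Taxable assessed value = min($1,777,030, $1,129,446) = $1,129,446 (cap binds)
Greystone Township: $1,129,446 × 0.00302 = $3,410.92692
Yardley CSD: $1,129,446 × 0.01876 = $21,188.40696
City of Dunlea: $1,129,446 × 0.01296 = $14,637.62016
Total = $39,236.95404

$39,237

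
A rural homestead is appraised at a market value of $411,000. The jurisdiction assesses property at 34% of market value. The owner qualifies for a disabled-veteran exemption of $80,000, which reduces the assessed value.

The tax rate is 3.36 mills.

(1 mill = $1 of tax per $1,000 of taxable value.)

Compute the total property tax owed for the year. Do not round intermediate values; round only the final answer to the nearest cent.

Assessed value = $411,000 × 0.34 = $139,740
Taxable value = $139,740 − $80,000 = $59,740
Tax = $59,740 × 0.00336 = $200.7264

$200.73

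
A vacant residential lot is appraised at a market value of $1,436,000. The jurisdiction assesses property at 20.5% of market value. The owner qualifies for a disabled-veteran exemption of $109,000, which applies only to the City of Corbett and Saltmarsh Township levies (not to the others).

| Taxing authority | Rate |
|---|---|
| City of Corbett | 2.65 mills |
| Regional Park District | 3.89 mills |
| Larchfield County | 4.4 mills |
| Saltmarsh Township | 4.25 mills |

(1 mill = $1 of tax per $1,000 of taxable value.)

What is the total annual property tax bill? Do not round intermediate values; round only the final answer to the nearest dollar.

$3,720

Assessed value = $1,436,000 × 0.205 = $294,380
City of Corbett: ($294,380 − $109,000) × 0.00265 = $185,380 × 0.00265 = $491.257
Regional Park District: $294,380 × 0.00389 = $1,145.1382
Larchfield County: $294,380 × 0.0044 = $1,295.272
Saltmarsh Township: ($294,380 − $109,000) × 0.00425 = $185,380 × 0.00425 = $787.865
Total = $3,719.5322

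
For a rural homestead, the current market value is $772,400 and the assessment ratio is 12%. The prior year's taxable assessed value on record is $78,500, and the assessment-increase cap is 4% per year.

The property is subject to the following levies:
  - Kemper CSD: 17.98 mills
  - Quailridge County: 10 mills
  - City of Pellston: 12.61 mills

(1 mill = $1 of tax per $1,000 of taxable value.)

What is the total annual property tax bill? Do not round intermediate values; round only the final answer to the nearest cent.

Uncapped assessed value = $772,400 × 0.12 = $92,688
Cap limit = $78,500 × 1.04 = $81,640
Taxable assessed value = min($92,688, $81,640) = $81,640 (cap binds)
Kemper CSD: $81,640 × 0.01798 = $1,467.8872
Quailridge County: $81,640 × 0.01 = $816.4
City of Pellston: $81,640 × 0.01261 = $1,029.4804
Total = $3,313.7676

$3,313.77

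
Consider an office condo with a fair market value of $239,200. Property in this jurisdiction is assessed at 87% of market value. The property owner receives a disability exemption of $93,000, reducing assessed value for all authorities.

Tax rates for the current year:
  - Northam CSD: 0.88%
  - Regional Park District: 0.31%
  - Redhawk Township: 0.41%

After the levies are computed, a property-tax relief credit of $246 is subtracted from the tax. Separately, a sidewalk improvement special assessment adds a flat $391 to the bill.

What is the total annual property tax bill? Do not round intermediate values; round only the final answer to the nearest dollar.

Assessed value = $239,200 × 0.87 = $208,104
Taxable value = $208,104 − $93,000 = $115,104
Northam CSD: $115,104 × 0.0088 = $1,012.9152
Regional Park District: $115,104 × 0.0031 = $356.8224
Redhawk Township: $115,104 × 0.0041 = $471.9264
Levies subtotal = $1,841.664
After credit = $1,841.664 − $246 = $1,595.664
Total = $1,595.664 + $391 = $1,986.664

$1,987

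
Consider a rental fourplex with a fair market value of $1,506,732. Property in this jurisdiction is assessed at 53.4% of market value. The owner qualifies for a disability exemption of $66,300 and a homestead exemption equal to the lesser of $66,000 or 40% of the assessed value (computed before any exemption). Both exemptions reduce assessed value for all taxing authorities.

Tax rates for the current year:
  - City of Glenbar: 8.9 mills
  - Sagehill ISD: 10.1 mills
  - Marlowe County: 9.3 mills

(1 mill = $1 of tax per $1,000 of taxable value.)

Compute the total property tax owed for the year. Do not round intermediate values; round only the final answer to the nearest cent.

Assessed value = $1,506,732 × 0.534 = $804,594.888
Homestead exemption = min($66,000, 40% × $804,594.888) = min($66,000, $321,837.9552) = $66,000 (dollar cap binds)
Taxable value = $804,594.888 − $66,300 − $66,000 = $672,294.888
City of Glenbar: $672,294.888 × 0.0089 = $5,983.4245032
Sagehill ISD: $672,294.888 × 0.0101 = $6,790.1783688
Marlowe County: $672,294.888 × 0.0093 = $6,252.3424584
Total = $19,025.9453304

$19,025.95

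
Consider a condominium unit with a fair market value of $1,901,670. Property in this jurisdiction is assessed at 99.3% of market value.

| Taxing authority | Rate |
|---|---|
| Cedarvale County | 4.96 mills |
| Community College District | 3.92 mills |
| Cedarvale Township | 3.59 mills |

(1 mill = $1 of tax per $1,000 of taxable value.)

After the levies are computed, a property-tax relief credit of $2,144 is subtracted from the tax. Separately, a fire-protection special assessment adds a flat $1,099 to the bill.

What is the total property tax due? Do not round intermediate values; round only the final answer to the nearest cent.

$22,502.83

Assessed value = $1,901,670 × 0.993 = $1,888,358.31
Cedarvale County: $1,888,358.31 × 0.00496 = $9,366.2572176
Community College District: $1,888,358.31 × 0.00392 = $7,402.3645752
Cedarvale Township: $1,888,358.31 × 0.00359 = $6,779.2063329
Levies subtotal = $23,547.8281257
After credit = $23,547.8281257 − $2,144 = $21,403.8281257
Total = $21,403.8281257 + $1,099 = $22,502.8281257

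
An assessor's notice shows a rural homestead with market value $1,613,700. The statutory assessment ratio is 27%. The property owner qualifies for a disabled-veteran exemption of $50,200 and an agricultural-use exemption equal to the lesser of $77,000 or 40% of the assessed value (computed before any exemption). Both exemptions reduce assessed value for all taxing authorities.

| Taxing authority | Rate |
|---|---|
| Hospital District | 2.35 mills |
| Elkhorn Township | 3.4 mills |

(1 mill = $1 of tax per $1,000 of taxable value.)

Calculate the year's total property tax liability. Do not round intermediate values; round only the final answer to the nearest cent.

$1,773.87

Assessed value = $1,613,700 × 0.27 = $435,699
Agricultural-use exemption = min($77,000, 40% × $435,699) = min($77,000, $174,279.6) = $77,000 (dollar cap binds)
Taxable value = $435,699 − $50,200 − $77,000 = $308,499
Hospital District: $308,499 × 0.00235 = $724.97265
Elkhorn Township: $308,499 × 0.0034 = $1,048.8966
Total = $1,773.86925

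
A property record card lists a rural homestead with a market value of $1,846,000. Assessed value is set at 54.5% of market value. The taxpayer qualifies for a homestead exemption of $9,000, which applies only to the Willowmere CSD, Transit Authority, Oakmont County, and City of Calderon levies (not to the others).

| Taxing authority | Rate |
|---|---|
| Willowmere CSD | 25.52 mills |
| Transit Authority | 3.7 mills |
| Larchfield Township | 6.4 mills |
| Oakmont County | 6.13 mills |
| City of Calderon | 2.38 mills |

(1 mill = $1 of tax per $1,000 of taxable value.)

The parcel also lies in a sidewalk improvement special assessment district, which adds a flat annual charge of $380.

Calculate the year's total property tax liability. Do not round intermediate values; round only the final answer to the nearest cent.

Assessed value = $1,846,000 × 0.545 = $1,006,070
Willowmere CSD: ($1,006,070 − $9,000) × 0.02552 = $997,070 × 0.02552 = $25,445.2264
Transit Authority: ($1,006,070 − $9,000) × 0.0037 = $997,070 × 0.0037 = $3,689.159
Larchfield Township: $1,006,070 × 0.0064 = $6,438.848
Oakmont County: ($1,006,070 − $9,000) × 0.00613 = $997,070 × 0.00613 = $6,112.0391
City of Calderon: ($1,006,070 − $9,000) × 0.00238 = $997,070 × 0.00238 = $2,373.0266
Levies subtotal = $44,058.2991
Total = $44,058.2991 + $380 = $44,438.2991

$44,438.30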